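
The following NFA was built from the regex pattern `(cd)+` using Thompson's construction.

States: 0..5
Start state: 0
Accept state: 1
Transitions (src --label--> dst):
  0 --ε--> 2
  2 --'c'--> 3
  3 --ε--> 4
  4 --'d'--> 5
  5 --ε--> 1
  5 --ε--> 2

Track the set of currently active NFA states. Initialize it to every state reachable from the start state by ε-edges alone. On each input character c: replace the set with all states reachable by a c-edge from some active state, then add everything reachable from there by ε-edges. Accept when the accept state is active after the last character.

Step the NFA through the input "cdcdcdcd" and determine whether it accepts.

Answer: ACCEPT

Derivation:
start: ε-closure({0}) = {0,2}
'c' @ 1: {3,4}
'd' @ 2: {1,2,5}  [accepting]
'c' @ 3: {3,4}
'd' @ 4: {1,2,5}  [accepting]
'c' @ 5: {3,4}
'd' @ 6: {1,2,5}  [accepting]
'c' @ 7: {3,4}
'd' @ 8: {1,2,5}  [accepting]
final: {1,2,5}; accept 1 in set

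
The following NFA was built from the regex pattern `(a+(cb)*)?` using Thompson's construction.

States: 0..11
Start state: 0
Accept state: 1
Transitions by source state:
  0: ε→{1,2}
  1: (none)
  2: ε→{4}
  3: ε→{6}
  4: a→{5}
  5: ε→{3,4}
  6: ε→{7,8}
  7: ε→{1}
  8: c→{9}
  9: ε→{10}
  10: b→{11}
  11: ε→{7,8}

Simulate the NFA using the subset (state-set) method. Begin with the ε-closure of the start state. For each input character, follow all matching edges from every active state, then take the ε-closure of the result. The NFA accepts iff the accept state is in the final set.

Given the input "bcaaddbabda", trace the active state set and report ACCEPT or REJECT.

Answer: REJECT

Trace:
S₀ = ε-closure({0}) = {0,1,2,4}
'b' @ 1: {}  — no active states
rest 'caaddbabda' ignored (set empty)
final: {}; accept 1 not in set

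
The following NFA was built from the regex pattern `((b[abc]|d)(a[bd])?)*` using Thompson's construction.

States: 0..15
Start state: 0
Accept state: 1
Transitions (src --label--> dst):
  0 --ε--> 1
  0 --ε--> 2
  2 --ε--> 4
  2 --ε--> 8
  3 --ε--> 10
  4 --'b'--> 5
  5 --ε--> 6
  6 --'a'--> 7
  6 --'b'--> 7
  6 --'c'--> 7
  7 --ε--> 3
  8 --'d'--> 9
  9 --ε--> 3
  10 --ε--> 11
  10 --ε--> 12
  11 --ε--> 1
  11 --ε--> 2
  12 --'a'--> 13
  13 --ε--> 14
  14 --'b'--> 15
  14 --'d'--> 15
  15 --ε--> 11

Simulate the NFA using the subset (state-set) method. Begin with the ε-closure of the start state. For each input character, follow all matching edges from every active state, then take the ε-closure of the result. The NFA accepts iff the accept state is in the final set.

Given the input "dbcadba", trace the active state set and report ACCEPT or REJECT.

Answer: ACCEPT

Steps:
initial (ε-close {0}): {0,1,2,4,8}
'd' @ 1: {1,2,3,4,8,9,10,11,12}  [accepting]
'b' @ 2: {5,6}
'c' @ 3: {1,2,3,4,7,8,10,11,12}  [accepting]
'a' @ 4: {13,14}
'd' @ 5: {1,2,4,8,11,15}  [accepting]
'b' @ 6: {5,6}
'a' @ 7: {1,2,3,4,7,8,10,11,12}  [accepting]
end set {1,2,3,4,7,8,10,11,12} — state 1 in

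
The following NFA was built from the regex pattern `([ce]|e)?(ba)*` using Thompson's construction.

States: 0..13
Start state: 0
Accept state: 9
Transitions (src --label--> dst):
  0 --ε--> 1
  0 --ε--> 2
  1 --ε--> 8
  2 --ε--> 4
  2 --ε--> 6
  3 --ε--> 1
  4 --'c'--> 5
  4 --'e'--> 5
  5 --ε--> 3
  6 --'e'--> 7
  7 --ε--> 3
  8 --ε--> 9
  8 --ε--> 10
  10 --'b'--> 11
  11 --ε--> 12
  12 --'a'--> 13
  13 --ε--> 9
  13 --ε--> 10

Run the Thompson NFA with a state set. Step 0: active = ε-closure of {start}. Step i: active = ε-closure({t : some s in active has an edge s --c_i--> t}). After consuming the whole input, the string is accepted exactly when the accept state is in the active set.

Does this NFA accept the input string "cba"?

start: ε-closure({0}) = {0,1,2,4,6,8,9,10}
'c' @ 1: {1,3,5,8,9,10}  (accept∈set)
'b' @ 2: {11,12}
'a' @ 3: {9,10,13}  (accept∈set)
final: {9,10,13}; accept 9 in set

Answer: ACCEPT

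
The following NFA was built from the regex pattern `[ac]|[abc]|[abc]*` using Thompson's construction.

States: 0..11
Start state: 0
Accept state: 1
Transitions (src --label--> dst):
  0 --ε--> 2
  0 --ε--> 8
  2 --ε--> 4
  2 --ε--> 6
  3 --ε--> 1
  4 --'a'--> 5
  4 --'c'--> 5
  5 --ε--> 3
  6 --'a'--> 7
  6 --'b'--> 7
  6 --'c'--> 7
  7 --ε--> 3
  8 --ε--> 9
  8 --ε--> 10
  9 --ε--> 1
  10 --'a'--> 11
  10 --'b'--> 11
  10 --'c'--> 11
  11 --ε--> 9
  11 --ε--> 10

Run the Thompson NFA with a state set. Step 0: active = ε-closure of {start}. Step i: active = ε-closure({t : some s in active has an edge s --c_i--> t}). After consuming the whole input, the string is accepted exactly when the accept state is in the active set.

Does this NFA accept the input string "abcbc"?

Answer: ACCEPT

Trace:
initial (ε-close {0}): {0,1,2,4,6,8,9,10}
'a' @ 1: {1,3,5,7,9,10,11}  (accept∈set)
'b' @ 2: {1,9,10,11}  (accept∈set)
'c' @ 3: {1,9,10,11}  (accept∈set)
'b' @ 4: {1,9,10,11}  (accept∈set)
'c' @ 5: {1,9,10,11}  (accept∈set)
after full input: {1,9,10,11}  (accept=1 in)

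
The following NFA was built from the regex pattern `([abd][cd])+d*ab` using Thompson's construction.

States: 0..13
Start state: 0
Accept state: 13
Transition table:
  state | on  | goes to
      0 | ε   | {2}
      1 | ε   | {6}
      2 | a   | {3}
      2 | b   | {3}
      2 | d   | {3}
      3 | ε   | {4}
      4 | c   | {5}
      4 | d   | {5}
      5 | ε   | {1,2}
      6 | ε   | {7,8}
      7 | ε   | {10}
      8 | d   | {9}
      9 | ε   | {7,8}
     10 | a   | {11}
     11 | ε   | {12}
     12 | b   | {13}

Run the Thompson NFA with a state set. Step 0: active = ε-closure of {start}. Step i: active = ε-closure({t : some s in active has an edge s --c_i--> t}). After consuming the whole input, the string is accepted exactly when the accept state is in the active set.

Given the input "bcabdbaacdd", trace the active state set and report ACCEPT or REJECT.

Answer: REJECT

Steps:
S₀ = ε-closure({0}) = {0,2}
'b' @ 1: {3,4}
'c' @ 2: {1,2,5,6,7,8,10}
'a' @ 3: {3,4,11,12}
'b' @ 4: {13}  (accept∈set)
'd' @ 5: {}  — no active states
rest 'baacdd' ignored (set empty)
end set {} — state 13 not in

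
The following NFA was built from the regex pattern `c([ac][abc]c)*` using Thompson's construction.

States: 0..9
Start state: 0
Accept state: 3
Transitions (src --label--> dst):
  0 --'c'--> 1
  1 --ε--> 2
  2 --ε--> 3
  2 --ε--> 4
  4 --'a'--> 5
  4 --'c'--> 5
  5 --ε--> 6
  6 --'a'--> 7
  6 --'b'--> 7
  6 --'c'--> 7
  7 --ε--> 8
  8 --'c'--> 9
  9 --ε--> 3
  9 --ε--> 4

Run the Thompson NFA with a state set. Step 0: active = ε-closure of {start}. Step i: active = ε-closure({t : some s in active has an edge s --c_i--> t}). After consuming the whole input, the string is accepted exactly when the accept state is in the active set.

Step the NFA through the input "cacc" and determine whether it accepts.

Answer: ACCEPT

Derivation:
S₀ = ε-closure({0}) = {0}
'c' @ 1: {1,2,3,4}  (accept∈set)
'a' @ 2: {5,6}
'c' @ 3: {7,8}
'c' @ 4: {3,4,9}  (accept∈set)
after full input: {3,4,9}  (accept=3 in)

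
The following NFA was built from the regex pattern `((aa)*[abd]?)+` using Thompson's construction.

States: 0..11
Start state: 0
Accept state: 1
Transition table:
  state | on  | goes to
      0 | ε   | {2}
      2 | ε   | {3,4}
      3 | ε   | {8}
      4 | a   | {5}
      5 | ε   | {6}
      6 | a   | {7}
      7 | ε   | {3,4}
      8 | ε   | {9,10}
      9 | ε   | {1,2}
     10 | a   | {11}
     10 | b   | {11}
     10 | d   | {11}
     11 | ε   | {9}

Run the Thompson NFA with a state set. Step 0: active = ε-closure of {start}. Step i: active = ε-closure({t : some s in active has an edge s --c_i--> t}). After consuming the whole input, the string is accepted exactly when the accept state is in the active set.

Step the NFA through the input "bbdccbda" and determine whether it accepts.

Answer: REJECT

Trace:
S₀ = ε-closure({0}) = {0,1,2,3,4,8,9,10}
'b' @ 1: {1,2,3,4,8,9,10,11}  [accepting]
'b' @ 2: {1,2,3,4,8,9,10,11}  [accepting]
'd' @ 3: {1,2,3,4,8,9,10,11}  [accepting]
'c' @ 4: {}  — dead — no transitions
rest 'cbda' ignored (set empty)
after full input: {}  (accept=1 not in)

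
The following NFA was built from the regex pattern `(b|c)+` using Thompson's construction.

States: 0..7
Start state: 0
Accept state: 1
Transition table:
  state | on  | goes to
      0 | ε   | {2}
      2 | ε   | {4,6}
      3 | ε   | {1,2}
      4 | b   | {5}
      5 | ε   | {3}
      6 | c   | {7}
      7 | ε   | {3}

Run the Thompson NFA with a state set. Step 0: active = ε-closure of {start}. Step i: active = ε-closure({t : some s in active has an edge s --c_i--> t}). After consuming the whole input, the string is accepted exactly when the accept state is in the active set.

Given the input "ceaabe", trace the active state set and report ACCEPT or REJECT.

Answer: REJECT

Steps:
S₀ = ε-closure({0}) = {0,2,4,6}
'c' @ 1: {1,2,3,4,6,7}  ✓accept
'e' @ 2: {}  — state set empty
rest 'aabe' ignored (set empty)
end set {} — state 1 not in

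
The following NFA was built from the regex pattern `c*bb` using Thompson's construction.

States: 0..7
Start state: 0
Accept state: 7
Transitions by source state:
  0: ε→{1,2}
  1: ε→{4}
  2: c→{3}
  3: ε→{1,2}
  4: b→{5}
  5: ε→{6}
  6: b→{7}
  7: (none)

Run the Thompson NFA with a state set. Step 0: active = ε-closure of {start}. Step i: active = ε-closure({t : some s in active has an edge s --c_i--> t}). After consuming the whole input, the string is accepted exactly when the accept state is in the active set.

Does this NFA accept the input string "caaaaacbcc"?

start: ε-closure({0}) = {0,1,2,4}
'c' @ 1: {1,2,3,4}
'a' @ 2: {}  — no active states
rest 'aaaacbcc' ignored (set empty)
final: {}; accept 7 not in set

Answer: REJECT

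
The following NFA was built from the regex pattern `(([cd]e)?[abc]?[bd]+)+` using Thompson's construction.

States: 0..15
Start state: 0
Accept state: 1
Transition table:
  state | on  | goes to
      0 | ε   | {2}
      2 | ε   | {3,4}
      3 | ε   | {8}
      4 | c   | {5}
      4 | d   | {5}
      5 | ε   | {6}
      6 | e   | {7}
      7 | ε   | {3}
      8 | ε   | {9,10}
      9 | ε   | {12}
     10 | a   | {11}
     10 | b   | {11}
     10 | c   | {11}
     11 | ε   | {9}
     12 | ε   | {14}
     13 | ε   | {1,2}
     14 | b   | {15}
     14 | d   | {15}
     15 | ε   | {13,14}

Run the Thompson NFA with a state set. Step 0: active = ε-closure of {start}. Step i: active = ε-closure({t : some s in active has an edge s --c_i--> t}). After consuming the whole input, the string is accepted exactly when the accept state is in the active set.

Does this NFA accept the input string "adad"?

Answer: ACCEPT

Steps:
S₀ = ε-closure({0}) = {0,2,3,4,8,9,10,12,14}
'a' @ 1: {9,11,12,14}
'd' @ 2: {1,2,3,4,8,9,10,12,13,14,15}  [accepting]
'a' @ 3: {9,11,12,14}
'd' @ 4: {1,2,3,4,8,9,10,12,13,14,15}  [accepting]
end set {1,2,3,4,8,9,10,12,13,14,15} — state 1 in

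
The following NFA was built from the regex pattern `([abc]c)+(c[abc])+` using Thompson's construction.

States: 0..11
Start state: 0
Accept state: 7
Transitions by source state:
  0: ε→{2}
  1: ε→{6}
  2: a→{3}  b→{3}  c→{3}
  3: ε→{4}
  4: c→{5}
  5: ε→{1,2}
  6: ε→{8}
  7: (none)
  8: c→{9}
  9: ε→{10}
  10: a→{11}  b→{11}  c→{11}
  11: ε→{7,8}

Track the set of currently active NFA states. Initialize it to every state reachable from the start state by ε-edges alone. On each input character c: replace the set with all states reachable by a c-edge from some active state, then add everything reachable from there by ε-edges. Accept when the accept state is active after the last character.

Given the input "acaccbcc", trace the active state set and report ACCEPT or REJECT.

start: ε-closure({0}) = {0,2}
'a' @ 1: {3,4}
'c' @ 2: {1,2,5,6,8}
'a' @ 3: {3,4}
'c' @ 4: {1,2,5,6,8}
'c' @ 5: {3,4,9,10}
'b' @ 6: {7,8,11}  [accepting]
'c' @ 7: {9,10}
'c' @ 8: {7,8,11}  [accepting]
final: {7,8,11}; accept 7 in set

Answer: ACCEPT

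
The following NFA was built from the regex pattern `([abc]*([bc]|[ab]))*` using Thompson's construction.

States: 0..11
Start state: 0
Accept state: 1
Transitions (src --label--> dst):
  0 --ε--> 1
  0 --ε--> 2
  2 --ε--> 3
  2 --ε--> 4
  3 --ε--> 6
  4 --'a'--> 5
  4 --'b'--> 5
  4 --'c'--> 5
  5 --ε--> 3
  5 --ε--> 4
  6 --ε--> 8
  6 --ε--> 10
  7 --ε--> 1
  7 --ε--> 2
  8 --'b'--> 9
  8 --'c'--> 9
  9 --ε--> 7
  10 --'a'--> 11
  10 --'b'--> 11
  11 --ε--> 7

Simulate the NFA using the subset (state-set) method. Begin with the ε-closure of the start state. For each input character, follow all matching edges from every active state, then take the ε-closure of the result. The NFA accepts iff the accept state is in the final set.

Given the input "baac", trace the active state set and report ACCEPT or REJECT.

initial (ε-close {0}): {0,1,2,3,4,6,8,10}
'b' @ 1: {1,2,3,4,5,6,7,8,9,10,11}  [accepting]
'a' @ 2: {1,2,3,4,5,6,7,8,10,11}  [accepting]
'a' @ 3: {1,2,3,4,5,6,7,8,10,11}  [accepting]
'c' @ 4: {1,2,3,4,5,6,7,8,9,10}  [accepting]
final: {1,2,3,4,5,6,7,8,9,10}; accept 1 in set

Answer: ACCEPT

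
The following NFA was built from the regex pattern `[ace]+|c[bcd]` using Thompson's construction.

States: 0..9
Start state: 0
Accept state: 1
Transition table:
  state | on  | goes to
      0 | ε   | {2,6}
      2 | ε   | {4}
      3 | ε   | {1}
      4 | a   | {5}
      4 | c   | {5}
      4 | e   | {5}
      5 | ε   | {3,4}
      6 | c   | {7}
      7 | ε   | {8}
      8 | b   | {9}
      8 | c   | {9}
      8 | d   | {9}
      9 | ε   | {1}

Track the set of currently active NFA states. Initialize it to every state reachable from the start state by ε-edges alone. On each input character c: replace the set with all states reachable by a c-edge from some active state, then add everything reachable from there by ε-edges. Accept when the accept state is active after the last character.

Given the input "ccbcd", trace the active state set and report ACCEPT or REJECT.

initial (ε-close {0}): {0,2,4,6}
'c' @ 1: {1,3,4,5,7,8}  (accept∈set)
'c' @ 2: {1,3,4,5,9}  (accept∈set)
'b' @ 3: {}  — state set empty
rest 'cd' ignored (set empty)
final: {}; accept 1 not in set

Answer: REJECT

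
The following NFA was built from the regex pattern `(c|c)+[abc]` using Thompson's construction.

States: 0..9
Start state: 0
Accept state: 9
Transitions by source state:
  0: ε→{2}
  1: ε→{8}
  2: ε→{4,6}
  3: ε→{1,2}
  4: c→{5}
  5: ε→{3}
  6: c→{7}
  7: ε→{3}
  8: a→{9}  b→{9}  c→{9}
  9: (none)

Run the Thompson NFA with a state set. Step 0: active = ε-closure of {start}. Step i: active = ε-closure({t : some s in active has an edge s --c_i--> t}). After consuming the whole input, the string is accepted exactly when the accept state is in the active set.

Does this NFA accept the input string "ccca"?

initial (ε-close {0}): {0,2,4,6}
'c' @ 1: {1,2,3,4,5,6,7,8}
'c' @ 2: {1,2,3,4,5,6,7,8,9}  [accepting]
'c' @ 3: {1,2,3,4,5,6,7,8,9}  [accepting]
'a' @ 4: {9}  [accepting]
final: {9}; accept 9 in set

Answer: ACCEPT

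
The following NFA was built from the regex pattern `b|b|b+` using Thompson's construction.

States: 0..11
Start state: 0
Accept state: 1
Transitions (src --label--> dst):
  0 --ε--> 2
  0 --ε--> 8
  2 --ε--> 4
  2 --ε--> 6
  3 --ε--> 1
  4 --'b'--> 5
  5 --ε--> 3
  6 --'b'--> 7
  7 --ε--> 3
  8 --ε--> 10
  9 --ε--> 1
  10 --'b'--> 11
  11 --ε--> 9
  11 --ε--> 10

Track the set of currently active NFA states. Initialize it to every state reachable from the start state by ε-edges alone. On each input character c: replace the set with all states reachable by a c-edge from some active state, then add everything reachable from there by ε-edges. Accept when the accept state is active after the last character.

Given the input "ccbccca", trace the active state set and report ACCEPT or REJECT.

initial (ε-close {0}): {0,2,4,6,8,10}
'c' @ 1: {}  — state set empty
rest 'cbccca' ignored (set empty)
final: {}; accept 1 not in set

Answer: REJECT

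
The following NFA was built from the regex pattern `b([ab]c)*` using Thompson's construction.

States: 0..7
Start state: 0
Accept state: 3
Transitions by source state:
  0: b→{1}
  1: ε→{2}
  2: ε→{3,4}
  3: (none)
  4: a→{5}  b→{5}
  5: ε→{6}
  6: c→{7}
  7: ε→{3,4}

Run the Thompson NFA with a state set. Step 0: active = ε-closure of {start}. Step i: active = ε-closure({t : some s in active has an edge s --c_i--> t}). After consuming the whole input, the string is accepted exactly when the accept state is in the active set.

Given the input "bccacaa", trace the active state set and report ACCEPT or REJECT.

S₀ = ε-closure({0}) = {0}
'b' @ 1: {1,2,3,4}  ✓accept
'c' @ 2: {}  — state set empty
rest 'cacaa' ignored (set empty)
final: {}; accept 3 not in set

Answer: REJECT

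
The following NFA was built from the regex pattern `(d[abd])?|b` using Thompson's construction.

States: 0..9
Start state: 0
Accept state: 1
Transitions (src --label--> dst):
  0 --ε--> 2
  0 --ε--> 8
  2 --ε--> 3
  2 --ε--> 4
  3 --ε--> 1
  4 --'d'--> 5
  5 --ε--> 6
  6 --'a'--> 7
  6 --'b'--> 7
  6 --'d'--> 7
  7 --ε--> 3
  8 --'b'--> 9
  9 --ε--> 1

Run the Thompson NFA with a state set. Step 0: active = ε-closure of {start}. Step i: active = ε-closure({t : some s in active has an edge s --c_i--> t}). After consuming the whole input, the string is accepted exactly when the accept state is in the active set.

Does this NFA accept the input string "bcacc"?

Answer: REJECT

Derivation:
S₀ = ε-closure({0}) = {0,1,2,3,4,8}
'b' @ 1: {1,9}  ✓accept
'c' @ 2: {}  — state set empty
rest 'acc' ignored (set empty)
after full input: {}  (accept=1 not in)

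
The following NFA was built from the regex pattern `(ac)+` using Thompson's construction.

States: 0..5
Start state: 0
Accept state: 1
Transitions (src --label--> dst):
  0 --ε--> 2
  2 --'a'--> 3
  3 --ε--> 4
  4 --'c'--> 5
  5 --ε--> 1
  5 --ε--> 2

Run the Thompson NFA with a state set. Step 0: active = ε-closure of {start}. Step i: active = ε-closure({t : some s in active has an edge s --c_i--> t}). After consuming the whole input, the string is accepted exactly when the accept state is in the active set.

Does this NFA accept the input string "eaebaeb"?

start: ε-closure({0}) = {0,2}
'e' @ 1: {}  — no active states
rest 'aebaeb' ignored (set empty)
end set {} — state 1 not in

Answer: REJECT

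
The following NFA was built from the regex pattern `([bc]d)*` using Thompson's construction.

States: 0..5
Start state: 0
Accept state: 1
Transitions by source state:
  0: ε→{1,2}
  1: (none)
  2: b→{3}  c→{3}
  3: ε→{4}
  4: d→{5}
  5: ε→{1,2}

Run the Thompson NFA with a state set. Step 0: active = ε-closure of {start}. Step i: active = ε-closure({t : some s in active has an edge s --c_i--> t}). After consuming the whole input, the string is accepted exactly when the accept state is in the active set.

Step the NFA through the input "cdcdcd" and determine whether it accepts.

S₀ = ε-closure({0}) = {0,1,2}
'c' @ 1: {3,4}
'd' @ 2: {1,2,5}  (accept∈set)
'c' @ 3: {3,4}
'd' @ 4: {1,2,5}  (accept∈set)
'c' @ 5: {3,4}
'd' @ 6: {1,2,5}  (accept∈set)
end set {1,2,5} — state 1 in

Answer: ACCEPT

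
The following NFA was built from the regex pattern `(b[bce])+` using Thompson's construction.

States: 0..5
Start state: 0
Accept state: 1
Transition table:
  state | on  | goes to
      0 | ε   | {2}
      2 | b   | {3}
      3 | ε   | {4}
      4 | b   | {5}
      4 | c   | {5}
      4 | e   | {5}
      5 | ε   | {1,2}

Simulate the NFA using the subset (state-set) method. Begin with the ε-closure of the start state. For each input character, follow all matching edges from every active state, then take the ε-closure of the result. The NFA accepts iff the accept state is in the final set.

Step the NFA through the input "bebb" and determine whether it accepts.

S₀ = ε-closure({0}) = {0,2}
'b' @ 1: {3,4}
'e' @ 2: {1,2,5}  (accept∈set)
'b' @ 3: {3,4}
'b' @ 4: {1,2,5}  (accept∈set)
end set {1,2,5} — state 1 in

Answer: ACCEPT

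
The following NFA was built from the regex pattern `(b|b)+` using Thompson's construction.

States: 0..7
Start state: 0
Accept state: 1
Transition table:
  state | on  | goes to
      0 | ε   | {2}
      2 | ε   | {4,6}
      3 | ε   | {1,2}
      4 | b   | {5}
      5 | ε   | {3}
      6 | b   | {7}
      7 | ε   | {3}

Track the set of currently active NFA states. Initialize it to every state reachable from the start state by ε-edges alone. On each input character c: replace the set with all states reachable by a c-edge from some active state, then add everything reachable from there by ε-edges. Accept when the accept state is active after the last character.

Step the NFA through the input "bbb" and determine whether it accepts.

start: ε-closure({0}) = {0,2,4,6}
'b' @ 1: {1,2,3,4,5,6,7}  ✓accept
'b' @ 2: {1,2,3,4,5,6,7}  ✓accept
'b' @ 3: {1,2,3,4,5,6,7}  ✓accept
after full input: {1,2,3,4,5,6,7}  (accept=1 in)

Answer: ACCEPT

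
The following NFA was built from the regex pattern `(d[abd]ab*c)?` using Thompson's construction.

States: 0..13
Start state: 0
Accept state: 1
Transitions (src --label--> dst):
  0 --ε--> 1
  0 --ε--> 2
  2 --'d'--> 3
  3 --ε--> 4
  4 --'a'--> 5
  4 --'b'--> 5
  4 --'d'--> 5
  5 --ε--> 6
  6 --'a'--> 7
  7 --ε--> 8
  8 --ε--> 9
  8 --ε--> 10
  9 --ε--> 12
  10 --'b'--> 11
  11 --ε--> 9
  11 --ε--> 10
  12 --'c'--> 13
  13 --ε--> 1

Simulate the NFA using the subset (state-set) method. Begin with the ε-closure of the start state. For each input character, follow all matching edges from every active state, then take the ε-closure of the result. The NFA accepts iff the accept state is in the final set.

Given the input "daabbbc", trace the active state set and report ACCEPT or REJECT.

Answer: ACCEPT

Trace:
start: ε-closure({0}) = {0,1,2}
'd' @ 1: {3,4}
'a' @ 2: {5,6}
'a' @ 3: {7,8,9,10,12}
'b' @ 4: {9,10,11,12}
'b' @ 5: {9,10,11,12}
'b' @ 6: {9,10,11,12}
'c' @ 7: {1,13}  ✓accept
final: {1,13}; accept 1 in set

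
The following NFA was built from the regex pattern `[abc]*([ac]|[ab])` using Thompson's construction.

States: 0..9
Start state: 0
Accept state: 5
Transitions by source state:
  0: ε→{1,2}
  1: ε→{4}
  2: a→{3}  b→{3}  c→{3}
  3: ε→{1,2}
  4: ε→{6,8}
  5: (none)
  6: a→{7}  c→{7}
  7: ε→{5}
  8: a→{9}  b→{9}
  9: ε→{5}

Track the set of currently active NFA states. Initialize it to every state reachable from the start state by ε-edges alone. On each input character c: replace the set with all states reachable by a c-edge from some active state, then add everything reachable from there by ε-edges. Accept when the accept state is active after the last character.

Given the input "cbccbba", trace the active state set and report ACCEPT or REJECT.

Answer: ACCEPT

Steps:
start: ε-closure({0}) = {0,1,2,4,6,8}
'c' @ 1: {1,2,3,4,5,6,7,8}  ✓accept
'b' @ 2: {1,2,3,4,5,6,8,9}  ✓accept
'c' @ 3: {1,2,3,4,5,6,7,8}  ✓accept
'c' @ 4: {1,2,3,4,5,6,7,8}  ✓accept
'b' @ 5: {1,2,3,4,5,6,8,9}  ✓accept
'b' @ 6: {1,2,3,4,5,6,8,9}  ✓accept
'a' @ 7: {1,2,3,4,5,6,7,8,9}  ✓accept
after full input: {1,2,3,4,5,6,7,8,9}  (accept=5 in)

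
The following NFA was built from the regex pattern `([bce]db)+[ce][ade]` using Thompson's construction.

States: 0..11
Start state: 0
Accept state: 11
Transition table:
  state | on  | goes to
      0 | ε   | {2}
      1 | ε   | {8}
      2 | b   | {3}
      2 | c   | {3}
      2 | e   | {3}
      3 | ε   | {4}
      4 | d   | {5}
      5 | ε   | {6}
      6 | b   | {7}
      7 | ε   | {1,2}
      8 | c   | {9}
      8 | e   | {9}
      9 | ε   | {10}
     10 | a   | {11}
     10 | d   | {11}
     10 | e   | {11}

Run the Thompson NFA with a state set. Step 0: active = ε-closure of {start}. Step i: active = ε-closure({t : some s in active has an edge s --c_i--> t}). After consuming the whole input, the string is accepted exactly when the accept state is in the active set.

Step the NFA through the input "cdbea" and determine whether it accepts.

Answer: ACCEPT

Derivation:
S₀ = ε-closure({0}) = {0,2}
'c' @ 1: {3,4}
'd' @ 2: {5,6}
'b' @ 3: {1,2,7,8}
'e' @ 4: {3,4,9,10}
'a' @ 5: {11}  ✓accept
after full input: {11}  (accept=11 in)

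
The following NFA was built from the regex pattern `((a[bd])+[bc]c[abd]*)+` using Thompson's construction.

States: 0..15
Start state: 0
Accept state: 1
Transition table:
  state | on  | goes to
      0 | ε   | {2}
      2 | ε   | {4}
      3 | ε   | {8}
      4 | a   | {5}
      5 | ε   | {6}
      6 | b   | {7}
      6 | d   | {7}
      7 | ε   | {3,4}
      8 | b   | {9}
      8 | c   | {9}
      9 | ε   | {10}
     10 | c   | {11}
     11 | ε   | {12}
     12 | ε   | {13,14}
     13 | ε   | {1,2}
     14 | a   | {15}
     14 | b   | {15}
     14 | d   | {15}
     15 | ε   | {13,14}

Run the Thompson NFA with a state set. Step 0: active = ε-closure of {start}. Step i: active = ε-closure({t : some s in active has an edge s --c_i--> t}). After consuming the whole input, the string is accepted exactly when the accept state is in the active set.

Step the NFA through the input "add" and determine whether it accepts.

Answer: REJECT

Steps:
start: ε-closure({0}) = {0,2,4}
'a' @ 1: {5,6}
'd' @ 2: {3,4,7,8}
'd' @ 3: {}  — no active states
final: {}; accept 1 not in set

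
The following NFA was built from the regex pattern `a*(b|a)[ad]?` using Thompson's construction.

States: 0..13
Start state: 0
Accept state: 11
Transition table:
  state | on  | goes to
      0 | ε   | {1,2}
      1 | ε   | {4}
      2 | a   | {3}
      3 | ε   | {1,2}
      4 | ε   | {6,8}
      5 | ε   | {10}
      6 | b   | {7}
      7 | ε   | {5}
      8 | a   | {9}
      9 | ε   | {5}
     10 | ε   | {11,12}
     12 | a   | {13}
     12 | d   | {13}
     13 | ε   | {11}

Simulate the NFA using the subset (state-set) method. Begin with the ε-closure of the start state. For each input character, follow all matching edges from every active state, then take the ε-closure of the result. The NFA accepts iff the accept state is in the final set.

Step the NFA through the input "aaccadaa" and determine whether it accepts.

start: ε-closure({0}) = {0,1,2,4,6,8}
'a' @ 1: {1,2,3,4,5,6,8,9,10,11,12}  ✓accept
'a' @ 2: {1,2,3,4,5,6,8,9,10,11,12,13}  ✓accept
'c' @ 3: {}  — no active states
rest 'cadaa' ignored (set empty)
after full input: {}  (accept=11 not in)

Answer: REJECT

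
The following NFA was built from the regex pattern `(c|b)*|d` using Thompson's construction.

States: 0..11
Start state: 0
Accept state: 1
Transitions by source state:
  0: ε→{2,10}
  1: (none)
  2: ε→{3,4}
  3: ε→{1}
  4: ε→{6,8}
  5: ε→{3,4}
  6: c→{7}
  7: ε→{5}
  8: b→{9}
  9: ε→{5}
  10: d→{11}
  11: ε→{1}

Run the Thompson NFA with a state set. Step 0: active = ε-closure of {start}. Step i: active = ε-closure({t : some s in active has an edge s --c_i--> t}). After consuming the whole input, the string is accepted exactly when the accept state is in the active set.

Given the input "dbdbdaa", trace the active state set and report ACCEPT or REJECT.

Answer: REJECT

Steps:
S₀ = ε-closure({0}) = {0,1,2,3,4,6,8,10}
'd' @ 1: {1,11}  [accepting]
'b' @ 2: {}  — dead — no transitions
rest 'dbdaa' ignored (set empty)
final: {}; accept 1 not in set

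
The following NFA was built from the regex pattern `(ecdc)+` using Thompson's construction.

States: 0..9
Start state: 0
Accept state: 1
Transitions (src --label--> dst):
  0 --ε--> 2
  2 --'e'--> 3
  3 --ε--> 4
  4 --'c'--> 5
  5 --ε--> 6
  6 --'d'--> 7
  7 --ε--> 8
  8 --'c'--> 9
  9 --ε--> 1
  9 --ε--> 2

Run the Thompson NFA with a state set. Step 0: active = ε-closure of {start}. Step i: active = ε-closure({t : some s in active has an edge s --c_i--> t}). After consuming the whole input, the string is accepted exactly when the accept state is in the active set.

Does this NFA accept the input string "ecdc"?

initial (ε-close {0}): {0,2}
'e' @ 1: {3,4}
'c' @ 2: {5,6}
'd' @ 3: {7,8}
'c' @ 4: {1,2,9}  (accept∈set)
final: {1,2,9}; accept 1 in set

Answer: ACCEPT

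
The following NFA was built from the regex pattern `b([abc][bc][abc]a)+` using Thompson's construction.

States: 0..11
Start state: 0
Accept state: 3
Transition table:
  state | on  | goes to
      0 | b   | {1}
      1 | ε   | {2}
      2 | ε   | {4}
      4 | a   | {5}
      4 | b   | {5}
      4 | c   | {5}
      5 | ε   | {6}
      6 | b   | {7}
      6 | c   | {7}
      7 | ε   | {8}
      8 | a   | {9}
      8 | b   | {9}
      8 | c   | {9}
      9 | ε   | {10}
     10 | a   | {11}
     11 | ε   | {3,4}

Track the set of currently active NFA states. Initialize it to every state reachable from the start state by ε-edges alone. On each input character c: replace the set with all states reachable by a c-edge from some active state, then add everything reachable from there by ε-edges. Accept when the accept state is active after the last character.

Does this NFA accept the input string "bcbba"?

Answer: ACCEPT

Derivation:
initial (ε-close {0}): {0}
'b' @ 1: {1,2,4}
'c' @ 2: {5,6}
'b' @ 3: {7,8}
'b' @ 4: {9,10}
'a' @ 5: {3,4,11}  (accept∈set)
end set {3,4,11} — state 3 in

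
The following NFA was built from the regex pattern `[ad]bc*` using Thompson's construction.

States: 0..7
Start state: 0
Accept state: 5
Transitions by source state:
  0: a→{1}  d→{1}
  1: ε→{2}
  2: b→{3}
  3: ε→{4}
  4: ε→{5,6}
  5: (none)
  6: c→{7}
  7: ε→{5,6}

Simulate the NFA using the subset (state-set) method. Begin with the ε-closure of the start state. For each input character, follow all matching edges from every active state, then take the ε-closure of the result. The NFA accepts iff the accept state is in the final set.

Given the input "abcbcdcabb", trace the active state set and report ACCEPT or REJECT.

Answer: REJECT

Derivation:
initial (ε-close {0}): {0}
'a' @ 1: {1,2}
'b' @ 2: {3,4,5,6}  [accepting]
'c' @ 3: {5,6,7}  [accepting]
'b' @ 4: {}  — dead — no transitions
rest 'cdcabb' ignored (set empty)
end set {} — state 5 not in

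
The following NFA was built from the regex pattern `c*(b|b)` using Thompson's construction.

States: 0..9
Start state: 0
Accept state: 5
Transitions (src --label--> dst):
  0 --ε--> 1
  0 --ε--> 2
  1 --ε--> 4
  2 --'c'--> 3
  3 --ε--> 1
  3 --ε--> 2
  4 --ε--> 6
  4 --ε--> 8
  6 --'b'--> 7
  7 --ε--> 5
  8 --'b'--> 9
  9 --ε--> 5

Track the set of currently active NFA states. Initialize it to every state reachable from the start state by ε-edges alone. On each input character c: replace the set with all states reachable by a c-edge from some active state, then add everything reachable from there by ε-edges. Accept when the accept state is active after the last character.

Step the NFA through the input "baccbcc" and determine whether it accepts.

start: ε-closure({0}) = {0,1,2,4,6,8}
'b' @ 1: {5,7,9}  (accept∈set)
'a' @ 2: {}  — no active states
rest 'ccbcc' ignored (set empty)
final: {}; accept 5 not in set

Answer: REJECT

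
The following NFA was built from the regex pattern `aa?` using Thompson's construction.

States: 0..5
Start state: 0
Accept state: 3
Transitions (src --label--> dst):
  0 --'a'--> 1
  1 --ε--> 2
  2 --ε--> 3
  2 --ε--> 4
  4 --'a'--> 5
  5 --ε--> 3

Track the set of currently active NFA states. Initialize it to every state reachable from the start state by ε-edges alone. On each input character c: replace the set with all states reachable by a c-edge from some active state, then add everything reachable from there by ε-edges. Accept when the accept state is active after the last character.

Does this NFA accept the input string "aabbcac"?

Answer: REJECT

Trace:
S₀ = ε-closure({0}) = {0}
'a' @ 1: {1,2,3,4}  (accept∈set)
'a' @ 2: {3,5}  (accept∈set)
'b' @ 3: {}  — no active states
rest 'bcac' ignored (set empty)
end set {} — state 3 not in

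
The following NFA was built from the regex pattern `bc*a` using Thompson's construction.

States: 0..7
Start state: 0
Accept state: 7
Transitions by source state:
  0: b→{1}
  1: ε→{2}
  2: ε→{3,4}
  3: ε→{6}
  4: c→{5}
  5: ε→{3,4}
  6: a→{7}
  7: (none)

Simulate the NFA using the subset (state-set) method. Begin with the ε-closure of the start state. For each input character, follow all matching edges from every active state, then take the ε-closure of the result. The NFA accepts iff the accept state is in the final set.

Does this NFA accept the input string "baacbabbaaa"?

Answer: REJECT

Trace:
start: ε-closure({0}) = {0}
'b' @ 1: {1,2,3,4,6}
'a' @ 2: {7}  (accept∈set)
'a' @ 3: {}  — state set empty
rest 'cbabbaaa' ignored (set empty)
after full input: {}  (accept=7 not in)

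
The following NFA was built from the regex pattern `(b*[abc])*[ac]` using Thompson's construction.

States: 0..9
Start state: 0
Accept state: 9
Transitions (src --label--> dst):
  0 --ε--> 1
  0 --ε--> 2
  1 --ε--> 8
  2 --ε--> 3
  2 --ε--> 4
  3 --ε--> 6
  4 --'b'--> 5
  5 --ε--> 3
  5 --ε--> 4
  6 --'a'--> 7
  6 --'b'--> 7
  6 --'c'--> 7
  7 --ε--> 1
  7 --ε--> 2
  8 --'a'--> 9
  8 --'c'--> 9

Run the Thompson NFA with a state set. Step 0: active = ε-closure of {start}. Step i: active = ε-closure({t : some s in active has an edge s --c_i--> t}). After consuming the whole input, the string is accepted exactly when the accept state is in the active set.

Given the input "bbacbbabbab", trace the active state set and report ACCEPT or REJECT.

Answer: REJECT

Steps:
initial (ε-close {0}): {0,1,2,3,4,6,8}
'b' @ 1: {1,2,3,4,5,6,7,8}
'b' @ 2: {1,2,3,4,5,6,7,8}
'a' @ 3: {1,2,3,4,6,7,8,9}  (accept∈set)
'c' @ 4: {1,2,3,4,6,7,8,9}  (accept∈set)
'b' @ 5: {1,2,3,4,5,6,7,8}
'b' @ 6: {1,2,3,4,5,6,7,8}
'a' @ 7: {1,2,3,4,6,7,8,9}  (accept∈set)
'b' @ 8: {1,2,3,4,5,6,7,8}
'b' @ 9: {1,2,3,4,5,6,7,8}
'a' @ 10: {1,2,3,4,6,7,8,9}  (accept∈set)
'b' @ 11: {1,2,3,4,5,6,7,8}
end set {1,2,3,4,5,6,7,8} — state 9 not in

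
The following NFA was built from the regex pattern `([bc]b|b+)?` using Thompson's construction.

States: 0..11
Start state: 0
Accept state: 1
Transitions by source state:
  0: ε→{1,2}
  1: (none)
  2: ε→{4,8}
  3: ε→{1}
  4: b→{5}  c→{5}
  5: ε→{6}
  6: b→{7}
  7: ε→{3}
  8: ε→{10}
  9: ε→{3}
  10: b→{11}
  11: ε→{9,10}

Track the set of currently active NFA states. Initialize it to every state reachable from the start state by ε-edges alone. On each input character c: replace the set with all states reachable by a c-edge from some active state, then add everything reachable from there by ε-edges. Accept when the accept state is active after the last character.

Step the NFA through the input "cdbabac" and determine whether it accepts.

Answer: REJECT

Derivation:
start: ε-closure({0}) = {0,1,2,4,8,10}
'c' @ 1: {5,6}
'd' @ 2: {}  — dead — no transitions
rest 'babac' ignored (set empty)
final: {}; accept 1 not in set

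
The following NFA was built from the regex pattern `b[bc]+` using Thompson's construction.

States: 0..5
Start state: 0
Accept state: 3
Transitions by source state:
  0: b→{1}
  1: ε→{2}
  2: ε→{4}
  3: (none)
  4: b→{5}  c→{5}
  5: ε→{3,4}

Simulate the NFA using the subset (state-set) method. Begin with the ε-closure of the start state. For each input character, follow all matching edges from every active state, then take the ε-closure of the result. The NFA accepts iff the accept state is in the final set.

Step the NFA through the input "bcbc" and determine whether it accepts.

Answer: ACCEPT

Derivation:
initial (ε-close {0}): {0}
'b' @ 1: {1,2,4}
'c' @ 2: {3,4,5}  ✓accept
'b' @ 3: {3,4,5}  ✓accept
'c' @ 4: {3,4,5}  ✓accept
final: {3,4,5}; accept 3 in set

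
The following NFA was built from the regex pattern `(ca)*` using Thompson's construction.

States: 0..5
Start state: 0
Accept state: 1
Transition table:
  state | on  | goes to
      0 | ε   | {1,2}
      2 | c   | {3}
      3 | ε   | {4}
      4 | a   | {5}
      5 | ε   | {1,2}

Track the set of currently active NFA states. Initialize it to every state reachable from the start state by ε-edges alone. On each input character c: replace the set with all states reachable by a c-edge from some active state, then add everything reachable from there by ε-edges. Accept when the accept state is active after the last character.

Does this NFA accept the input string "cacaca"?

Answer: ACCEPT

Derivation:
S₀ = ε-closure({0}) = {0,1,2}
'c' @ 1: {3,4}
'a' @ 2: {1,2,5}  [accepting]
'c' @ 3: {3,4}
'a' @ 4: {1,2,5}  [accepting]
'c' @ 5: {3,4}
'a' @ 6: {1,2,5}  [accepting]
end set {1,2,5} — state 1 in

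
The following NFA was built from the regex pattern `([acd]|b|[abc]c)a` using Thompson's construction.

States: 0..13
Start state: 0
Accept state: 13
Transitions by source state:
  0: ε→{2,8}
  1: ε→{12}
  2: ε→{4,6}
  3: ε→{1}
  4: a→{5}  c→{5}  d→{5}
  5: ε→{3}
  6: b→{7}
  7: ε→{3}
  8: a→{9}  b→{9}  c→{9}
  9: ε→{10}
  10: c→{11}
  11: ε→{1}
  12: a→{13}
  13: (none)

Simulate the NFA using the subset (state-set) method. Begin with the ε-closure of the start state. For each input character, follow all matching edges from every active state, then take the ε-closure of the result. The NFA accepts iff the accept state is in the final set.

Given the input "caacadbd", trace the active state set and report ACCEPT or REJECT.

Answer: REJECT

Trace:
initial (ε-close {0}): {0,2,4,6,8}
'c' @ 1: {1,3,5,9,10,12}
'a' @ 2: {13}  ✓accept
'a' @ 3: {}  — state set empty
rest 'cadbd' ignored (set empty)
after full input: {}  (accept=13 not in)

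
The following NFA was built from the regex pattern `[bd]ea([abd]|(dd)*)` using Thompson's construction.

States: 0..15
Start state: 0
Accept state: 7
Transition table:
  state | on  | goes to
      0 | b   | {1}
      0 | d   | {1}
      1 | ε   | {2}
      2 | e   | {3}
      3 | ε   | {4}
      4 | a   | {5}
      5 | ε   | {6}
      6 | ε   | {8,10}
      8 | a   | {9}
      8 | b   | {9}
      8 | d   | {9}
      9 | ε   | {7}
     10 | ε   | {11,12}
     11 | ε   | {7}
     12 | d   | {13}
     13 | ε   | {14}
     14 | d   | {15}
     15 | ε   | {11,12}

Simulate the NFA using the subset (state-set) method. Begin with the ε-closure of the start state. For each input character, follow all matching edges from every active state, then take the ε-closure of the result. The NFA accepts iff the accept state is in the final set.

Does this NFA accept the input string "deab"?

Answer: ACCEPT

Trace:
initial (ε-close {0}): {0}
'd' @ 1: {1,2}
'e' @ 2: {3,4}
'a' @ 3: {5,6,7,8,10,11,12}  (accept∈set)
'b' @ 4: {7,9}  (accept∈set)
after full input: {7,9}  (accept=7 in)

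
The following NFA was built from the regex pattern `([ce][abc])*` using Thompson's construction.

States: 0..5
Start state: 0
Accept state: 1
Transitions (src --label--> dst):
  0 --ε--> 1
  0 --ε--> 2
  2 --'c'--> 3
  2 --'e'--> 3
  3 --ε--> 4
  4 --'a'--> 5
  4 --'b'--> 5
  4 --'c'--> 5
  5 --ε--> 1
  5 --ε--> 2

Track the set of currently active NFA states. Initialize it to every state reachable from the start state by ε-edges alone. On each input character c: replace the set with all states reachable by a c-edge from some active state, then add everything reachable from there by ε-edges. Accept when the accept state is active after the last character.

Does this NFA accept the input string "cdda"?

start: ε-closure({0}) = {0,1,2}
'c' @ 1: {3,4}
'd' @ 2: {}  — dead — no transitions
rest 'da' ignored (set empty)
after full input: {}  (accept=1 not in)

Answer: REJECT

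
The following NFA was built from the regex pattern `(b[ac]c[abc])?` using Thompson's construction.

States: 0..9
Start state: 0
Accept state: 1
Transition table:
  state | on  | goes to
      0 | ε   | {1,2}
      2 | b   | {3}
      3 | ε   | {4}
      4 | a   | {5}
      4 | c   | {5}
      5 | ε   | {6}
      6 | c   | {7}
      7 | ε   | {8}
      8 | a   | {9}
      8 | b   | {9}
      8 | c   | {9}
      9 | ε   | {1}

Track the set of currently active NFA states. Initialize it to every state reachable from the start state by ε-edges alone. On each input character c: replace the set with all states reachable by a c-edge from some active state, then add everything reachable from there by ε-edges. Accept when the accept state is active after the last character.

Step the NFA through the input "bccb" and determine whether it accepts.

start: ε-closure({0}) = {0,1,2}
'b' @ 1: {3,4}
'c' @ 2: {5,6}
'c' @ 3: {7,8}
'b' @ 4: {1,9}  ✓accept
after full input: {1,9}  (accept=1 in)

Answer: ACCEPT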